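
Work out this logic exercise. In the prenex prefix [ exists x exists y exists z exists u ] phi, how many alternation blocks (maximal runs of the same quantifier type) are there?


Quantifier-type sequence: E E E E  (A=forall, E=exists)
Group into maximal same-type runs:
  Ex4
Number of blocks = 1

1


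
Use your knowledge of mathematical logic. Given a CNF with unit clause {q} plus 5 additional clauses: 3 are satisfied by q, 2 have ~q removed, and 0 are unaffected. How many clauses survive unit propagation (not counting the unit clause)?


Satisfied (removed): 3
Shortened (remain): 2
Unchanged (remain): 0
Remaining = 2 + 0 = 2

2


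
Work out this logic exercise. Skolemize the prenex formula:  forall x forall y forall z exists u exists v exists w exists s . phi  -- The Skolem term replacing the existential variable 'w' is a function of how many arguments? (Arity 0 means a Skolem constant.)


Quantifier prefix: forall x forall y forall z exists u exists v exists w exists s
'w' is existentially quantified at position 6.
Universal variables preceding it: x, y, z
Skolem function arity = 3

3


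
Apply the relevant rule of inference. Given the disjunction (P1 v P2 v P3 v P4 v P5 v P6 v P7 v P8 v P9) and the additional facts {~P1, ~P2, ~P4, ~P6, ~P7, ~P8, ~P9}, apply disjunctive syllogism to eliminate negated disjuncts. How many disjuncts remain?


Original disjuncts (9): P1, P2, P3, P4, P5, P6, P7, P8, P9
Negated (eliminate): ~P1, ~P2, ~P4, ~P6, ~P7, ~P8, ~P9
Remaining disjuncts: P3, P5
Count = 9 - 7 = 2

2


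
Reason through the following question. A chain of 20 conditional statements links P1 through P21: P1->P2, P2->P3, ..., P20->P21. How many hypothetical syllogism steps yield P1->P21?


With 20 implications in a chain connecting 21 propositions:
P1->P2, P2->P3, ..., P20->P21
Steps needed = (number of implications) - 1 = 20 - 1 = 19

19


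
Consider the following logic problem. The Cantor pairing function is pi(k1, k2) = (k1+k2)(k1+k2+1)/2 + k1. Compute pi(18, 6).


k1 + k2 = 24
(k1+k2)(k1+k2+1)/2 = 24 * 25 / 2 = 300
pi = 300 + 18 = 318

318


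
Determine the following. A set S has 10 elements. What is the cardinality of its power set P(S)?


The power set of a set with n elements has 2^n elements.
|P(S)| = 2^10 = 1024

1024


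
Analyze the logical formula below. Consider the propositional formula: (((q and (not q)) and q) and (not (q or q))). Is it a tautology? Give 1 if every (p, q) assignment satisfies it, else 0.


Check all 4 assignments:
p=0, q=0: 0
p=0, q=1: 0
p=1, q=0: 0
p=1, q=1: 0
Satisfying count = 0/4.
Tautology iff count = 4: no.

0


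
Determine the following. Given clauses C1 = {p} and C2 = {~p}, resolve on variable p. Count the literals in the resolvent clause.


Remove p from C1 and ~p from C2.
C1 remainder: {}
C2 remainder: {}
Union (resolvent): {} (empty clause)
Resolvent has 0 literal(s).

0


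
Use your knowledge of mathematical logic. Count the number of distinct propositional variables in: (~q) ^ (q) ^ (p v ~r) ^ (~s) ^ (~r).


Identify each variable that appears in the formula.
Variables found: p, q, r, s
Count = 4

4


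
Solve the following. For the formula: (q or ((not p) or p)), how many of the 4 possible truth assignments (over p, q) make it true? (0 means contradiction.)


Check all 4 assignments:
p=0, q=0: 1
p=0, q=1: 1
p=1, q=0: 1
p=1, q=1: 1
Count of True = 4

4


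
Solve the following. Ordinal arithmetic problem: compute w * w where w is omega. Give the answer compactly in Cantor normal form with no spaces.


Compute w * w.
Ordinal * is associative and left-distributive over +, but NOT commutative; for finite n>1, n*w = w but w*n stays w*n.
w * w = w^2 by definition.
Result = w^2

w^2


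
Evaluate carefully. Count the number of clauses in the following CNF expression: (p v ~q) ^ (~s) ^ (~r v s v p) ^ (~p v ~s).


A CNF formula is a conjunction of clauses.
Clauses are separated by ^.
Counting the conjuncts: 4 clauses.

4


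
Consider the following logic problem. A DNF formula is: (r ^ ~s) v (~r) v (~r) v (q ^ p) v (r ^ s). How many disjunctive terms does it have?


A DNF formula is a disjunction of terms (conjunctions).
Terms are separated by v.
Counting the disjuncts: 5 terms.

5


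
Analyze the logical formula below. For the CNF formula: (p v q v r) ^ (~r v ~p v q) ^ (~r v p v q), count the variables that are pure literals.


Check each variable for pure literal status:
p: mixed (not pure)
q: pure positive
r: mixed (not pure)
Pure literal count = 1

1


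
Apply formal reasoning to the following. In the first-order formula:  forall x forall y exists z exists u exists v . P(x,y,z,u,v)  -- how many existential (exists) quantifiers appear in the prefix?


Quantifier prefix: forall x forall y exists z exists u exists v
Mark each quantifier type:
  U U E E E
Universal count = 2, Existential count = 3
Asked for existential (exists) quantifiers: 3

3


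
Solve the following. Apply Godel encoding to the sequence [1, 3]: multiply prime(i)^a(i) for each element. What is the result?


Encode each element as an exponent of the corresponding prime:
  2^1 = 2
  3^3 = 27
Product = 2 * 27 = 54

54


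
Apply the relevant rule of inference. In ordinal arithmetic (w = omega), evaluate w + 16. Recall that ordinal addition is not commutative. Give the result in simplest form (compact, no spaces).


Compute w + 16.
Ordinal + is associative but NOT commutative; for finite n>0, n + w = w but w + n stays w+n.
w + 16 is already in normal form (a successor ordinal beyond w).
Result = w+16

w+16


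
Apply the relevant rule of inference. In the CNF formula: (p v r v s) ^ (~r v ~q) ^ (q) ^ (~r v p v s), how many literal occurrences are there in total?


Counting literals in each clause:
Clause 1: 3 literal(s)
Clause 2: 2 literal(s)
Clause 3: 1 literal(s)
Clause 4: 3 literal(s)
Total = 9

9


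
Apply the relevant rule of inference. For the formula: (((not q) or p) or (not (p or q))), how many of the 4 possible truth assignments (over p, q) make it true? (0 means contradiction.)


Check all 4 assignments:
p=0, q=0: 1
p=0, q=1: 0
p=1, q=0: 1
p=1, q=1: 1
Count of True = 3

3


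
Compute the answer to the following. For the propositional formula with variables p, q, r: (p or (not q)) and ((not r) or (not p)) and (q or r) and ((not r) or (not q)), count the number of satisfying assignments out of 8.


Evaluate all 8 assignments for p, q, r:
p=0, q=0, r=0: 0
p=0, q=0, r=1: 1
p=0, q=1, r=0: 0
p=0, q=1, r=1: 0
p=1, q=0, r=0: 0
p=1, q=0, r=1: 0
p=1, q=1, r=0: 1
p=1, q=1, r=1: 0
Satisfying count = 2

2


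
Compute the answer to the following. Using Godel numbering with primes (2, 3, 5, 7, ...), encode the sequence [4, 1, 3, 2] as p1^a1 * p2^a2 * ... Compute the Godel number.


Encode each element as an exponent of the corresponding prime:
  2^4 = 16
  3^1 = 3
  5^3 = 125
  7^2 = 49
Product = 16 * 3 * 125 * 49 = 294000

294000


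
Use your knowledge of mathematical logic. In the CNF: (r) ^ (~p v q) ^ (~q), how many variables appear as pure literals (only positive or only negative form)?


Check each variable for pure literal status:
p: pure negative
q: mixed (not pure)
r: pure positive
Pure literal count = 2

2


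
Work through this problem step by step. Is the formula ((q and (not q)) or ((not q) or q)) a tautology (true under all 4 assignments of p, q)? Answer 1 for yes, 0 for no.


Check all 4 assignments:
p=0, q=0: 1
p=0, q=1: 1
p=1, q=0: 1
p=1, q=1: 1
Satisfying count = 4/4.
Tautology iff count = 4: yes.

1


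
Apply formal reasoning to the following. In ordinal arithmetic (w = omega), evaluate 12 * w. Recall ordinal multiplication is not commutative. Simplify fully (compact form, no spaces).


Compute 12 * w.
Ordinal * is associative and left-distributive over +, but NOT commutative; for finite n>1, n*w = w but w*n stays w*n.
For finite n>0, n * w = sup{n*k : k<w} = w. So 12 * w = w.
Result = w

w


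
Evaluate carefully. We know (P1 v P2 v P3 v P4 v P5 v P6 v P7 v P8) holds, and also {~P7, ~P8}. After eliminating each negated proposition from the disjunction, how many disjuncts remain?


Original disjuncts (8): P1, P2, P3, P4, P5, P6, P7, P8
Negated (eliminate): ~P7, ~P8
Remaining disjuncts: P1, P2, P3, P4, P5, P6
Count = 8 - 2 = 6

6


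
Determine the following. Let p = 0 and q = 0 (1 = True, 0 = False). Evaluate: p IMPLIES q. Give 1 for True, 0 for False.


p = 0, q = 0
Operation: p IMPLIES q
Evaluate: 0 IMPLIES 0 = 1

1


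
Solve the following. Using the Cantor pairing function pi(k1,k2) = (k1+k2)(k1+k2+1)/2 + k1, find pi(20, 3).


k1 + k2 = 23
(k1+k2)(k1+k2+1)/2 = 23 * 24 / 2 = 276
pi = 276 + 20 = 296

296


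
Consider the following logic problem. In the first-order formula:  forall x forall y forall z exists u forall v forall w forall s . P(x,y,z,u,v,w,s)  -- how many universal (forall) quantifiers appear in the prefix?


Quantifier prefix: forall x forall y forall z exists u forall v forall w forall s
Mark each quantifier type:
  U U U E U U U
Universal count = 6, Existential count = 1
Asked for universal (forall) quantifiers: 6

6


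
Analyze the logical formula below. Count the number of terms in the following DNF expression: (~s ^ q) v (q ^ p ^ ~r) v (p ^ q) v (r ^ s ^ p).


A DNF formula is a disjunction of terms (conjunctions).
Terms are separated by v.
Counting the disjuncts: 4 terms.

4


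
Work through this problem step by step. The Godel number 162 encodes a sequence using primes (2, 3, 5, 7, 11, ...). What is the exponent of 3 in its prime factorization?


Factorize 162 by dividing by 3 repeatedly.
Division steps: 3 divides 162 exactly 4 time(s).
Exponent of 3 = 4

4


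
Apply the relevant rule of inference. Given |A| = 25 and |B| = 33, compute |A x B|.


The Cartesian product A x B contains all ordered pairs (a, b).
|A x B| = |A| * |B| = 25 * 33 = 825

825


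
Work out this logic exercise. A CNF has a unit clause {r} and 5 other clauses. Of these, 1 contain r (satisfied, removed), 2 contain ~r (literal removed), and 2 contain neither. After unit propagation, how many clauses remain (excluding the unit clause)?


Satisfied (removed): 1
Shortened (remain): 2
Unchanged (remain): 2
Remaining = 2 + 2 = 4

4


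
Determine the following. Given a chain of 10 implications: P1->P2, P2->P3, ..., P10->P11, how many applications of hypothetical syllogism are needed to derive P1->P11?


With 10 implications in a chain connecting 11 propositions:
P1->P2, P2->P3, ..., P10->P11
Steps needed = (number of implications) - 1 = 10 - 1 = 9

9


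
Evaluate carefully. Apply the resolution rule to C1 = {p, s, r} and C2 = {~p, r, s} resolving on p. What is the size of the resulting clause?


Remove p from C1 and ~p from C2.
C1 remainder: {s, r}
C2 remainder: {r, s}
Union (resolvent): {r, s}
Resolvent has 2 literal(s).

2


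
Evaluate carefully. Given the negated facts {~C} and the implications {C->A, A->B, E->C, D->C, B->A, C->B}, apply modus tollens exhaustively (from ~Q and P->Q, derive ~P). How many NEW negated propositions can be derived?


Initial negated facts: {~C}
Apply modus tollens to closure:
  ~C and E->C  =>  ~E
  ~C and D->C  =>  ~D
Final negated: {~C, ~D, ~E}
New negations: {~D, ~E}
Count = 2

2


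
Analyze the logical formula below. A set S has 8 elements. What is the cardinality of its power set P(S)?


The power set of a set with n elements has 2^n elements.
|P(S)| = 2^8 = 256

256


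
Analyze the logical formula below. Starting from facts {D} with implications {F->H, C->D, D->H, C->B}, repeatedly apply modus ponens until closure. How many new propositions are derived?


Initial facts: {D}
Apply modus ponens to closure:
  D and D->H  =>  H
Final known: {D, H}
New propositions: {H}
Count = 1

1


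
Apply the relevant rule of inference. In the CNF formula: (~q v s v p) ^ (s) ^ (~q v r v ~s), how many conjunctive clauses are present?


A CNF formula is a conjunction of clauses.
Clauses are separated by ^.
Counting the conjuncts: 3 clauses.

3


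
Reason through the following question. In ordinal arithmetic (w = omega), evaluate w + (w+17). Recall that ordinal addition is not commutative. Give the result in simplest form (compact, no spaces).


Compute w + (w+17).
Ordinal + is associative but NOT commutative; for finite n>0, n + w = w but w + n stays w+n.
w + (w+17) = (w+w) + 17 = w*2+17.
Result = w*2+17

w*2+17


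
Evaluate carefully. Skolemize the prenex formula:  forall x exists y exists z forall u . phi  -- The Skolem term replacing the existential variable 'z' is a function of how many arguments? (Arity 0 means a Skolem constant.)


Quantifier prefix: forall x exists y exists z forall u
'z' is existentially quantified at position 3.
Universal variables preceding it: x
Skolem function arity = 1

1


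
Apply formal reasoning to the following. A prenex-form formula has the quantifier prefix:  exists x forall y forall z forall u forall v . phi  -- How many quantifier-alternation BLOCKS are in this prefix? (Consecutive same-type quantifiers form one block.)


Quantifier-type sequence: E A A A A  (A=forall, E=exists)
Group into maximal same-type runs:
  Ex1 | Ax4
Number of blocks = 2

2


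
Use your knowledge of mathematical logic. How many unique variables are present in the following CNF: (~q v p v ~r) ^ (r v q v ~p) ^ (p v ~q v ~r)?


Identify each variable that appears in the formula.
Variables found: p, q, r
Count = 3

3


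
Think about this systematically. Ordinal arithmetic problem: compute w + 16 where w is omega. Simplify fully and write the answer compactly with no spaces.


Compute w + 16.
Ordinal + is associative but NOT commutative; for finite n>0, n + w = w but w + n stays w+n.
w + 16 is already in normal form (a successor ordinal beyond w).
Result = w+16

w+16


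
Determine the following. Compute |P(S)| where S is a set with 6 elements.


The power set of a set with n elements has 2^n elements.
|P(S)| = 2^6 = 64

64


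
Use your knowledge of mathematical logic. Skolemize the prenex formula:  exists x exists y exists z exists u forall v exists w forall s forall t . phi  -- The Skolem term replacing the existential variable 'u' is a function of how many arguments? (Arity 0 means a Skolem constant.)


Quantifier prefix: exists x exists y exists z exists u forall v exists w forall s forall t
'u' is existentially quantified at position 4.
No universal quantifiers precede it.
Skolem function arity = 0 (a Skolem constant)

0


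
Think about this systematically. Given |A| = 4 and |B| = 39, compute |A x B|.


The Cartesian product A x B contains all ordered pairs (a, b).
|A x B| = |A| * |B| = 4 * 39 = 156

156


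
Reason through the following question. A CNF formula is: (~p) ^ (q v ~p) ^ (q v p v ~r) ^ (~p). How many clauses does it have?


A CNF formula is a conjunction of clauses.
Clauses are separated by ^.
Counting the conjuncts: 4 clauses.

4


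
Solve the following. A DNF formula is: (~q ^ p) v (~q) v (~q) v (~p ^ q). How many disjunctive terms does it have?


A DNF formula is a disjunction of terms (conjunctions).
Terms are separated by v.
Counting the disjuncts: 4 terms.

4


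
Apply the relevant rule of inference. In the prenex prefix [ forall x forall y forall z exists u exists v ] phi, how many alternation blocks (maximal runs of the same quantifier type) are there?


Quantifier-type sequence: A A A E E  (A=forall, E=exists)
Group into maximal same-type runs:
  Ax3 | Ex2
Number of blocks = 2

2


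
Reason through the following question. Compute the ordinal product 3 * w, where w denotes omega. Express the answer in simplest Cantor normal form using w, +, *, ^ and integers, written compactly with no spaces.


Compute 3 * w.
Ordinal * is associative and left-distributive over +, but NOT commutative; for finite n>1, n*w = w but w*n stays w*n.
For finite n>0, n * w = sup{n*k : k<w} = w. So 3 * w = w.
Result = w

w


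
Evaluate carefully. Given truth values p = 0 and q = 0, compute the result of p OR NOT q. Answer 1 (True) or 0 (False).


p = 0, q = 0
Operation: p OR NOT q
Evaluate: 0 OR NOT 0 = 1

1


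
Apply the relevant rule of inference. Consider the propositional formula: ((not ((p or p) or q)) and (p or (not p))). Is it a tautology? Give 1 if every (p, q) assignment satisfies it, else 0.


Check all 4 assignments:
p=0, q=0: 1
p=0, q=1: 0
p=1, q=0: 0
p=1, q=1: 0
Satisfying count = 1/4.
Tautology iff count = 4: no.

0


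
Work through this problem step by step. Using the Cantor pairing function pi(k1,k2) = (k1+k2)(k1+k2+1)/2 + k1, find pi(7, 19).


k1 + k2 = 26
(k1+k2)(k1+k2+1)/2 = 26 * 27 / 2 = 351
pi = 351 + 7 = 358

358


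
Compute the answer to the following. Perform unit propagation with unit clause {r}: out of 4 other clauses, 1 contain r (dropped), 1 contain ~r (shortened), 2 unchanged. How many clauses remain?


Satisfied (removed): 1
Shortened (remain): 1
Unchanged (remain): 2
Remaining = 1 + 2 = 3

3


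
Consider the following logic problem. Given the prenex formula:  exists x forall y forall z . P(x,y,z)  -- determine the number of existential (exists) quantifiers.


Quantifier prefix: exists x forall y forall z
Mark each quantifier type:
  E U U
Universal count = 2, Existential count = 1
Asked for existential (exists) quantifiers: 1

1


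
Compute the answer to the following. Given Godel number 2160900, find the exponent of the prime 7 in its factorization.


Factorize 2160900 by dividing by 7 repeatedly.
Division steps: 7 divides 2160900 exactly 4 time(s).
Exponent of 7 = 4

4


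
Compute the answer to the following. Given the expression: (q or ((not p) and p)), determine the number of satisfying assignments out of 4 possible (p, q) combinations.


Check all 4 assignments:
p=0, q=0: 0
p=0, q=1: 1
p=1, q=0: 0
p=1, q=1: 1
Count of True = 2

2


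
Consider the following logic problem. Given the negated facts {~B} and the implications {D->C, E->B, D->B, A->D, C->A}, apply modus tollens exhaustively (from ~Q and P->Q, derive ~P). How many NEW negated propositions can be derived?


Initial negated facts: {~B}
Apply modus tollens to closure:
  ~B and E->B  =>  ~E
  ~B and D->B  =>  ~D
  ~D and A->D  =>  ~A
  ~A and C->A  =>  ~C
Final negated: {~A, ~B, ~C, ~D, ~E}
New negations: {~A, ~C, ~D, ~E}
Count = 4

4


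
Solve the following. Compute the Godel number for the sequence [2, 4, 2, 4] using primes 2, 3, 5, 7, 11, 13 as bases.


Encode each element as an exponent of the corresponding prime:
  2^2 = 4
  3^4 = 81
  5^2 = 25
  7^4 = 2401
Product = 4 * 81 * 25 * 2401 = 19448100

19448100


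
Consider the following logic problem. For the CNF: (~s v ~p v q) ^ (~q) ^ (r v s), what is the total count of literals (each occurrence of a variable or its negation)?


Counting literals in each clause:
Clause 1: 3 literal(s)
Clause 2: 1 literal(s)
Clause 3: 2 literal(s)
Total = 6

6


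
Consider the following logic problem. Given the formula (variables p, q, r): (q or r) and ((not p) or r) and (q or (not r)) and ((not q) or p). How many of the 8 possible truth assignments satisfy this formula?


Evaluate all 8 assignments for p, q, r:
p=0, q=0, r=0: 0
p=0, q=0, r=1: 0
p=0, q=1, r=0: 0
p=0, q=1, r=1: 0
p=1, q=0, r=0: 0
p=1, q=0, r=1: 0
p=1, q=1, r=0: 0
p=1, q=1, r=1: 1
Satisfying count = 1

1


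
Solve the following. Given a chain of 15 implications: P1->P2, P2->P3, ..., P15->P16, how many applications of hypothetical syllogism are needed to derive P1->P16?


With 15 implications in a chain connecting 16 propositions:
P1->P2, P2->P3, ..., P15->P16
Steps needed = (number of implications) - 1 = 15 - 1 = 14

14


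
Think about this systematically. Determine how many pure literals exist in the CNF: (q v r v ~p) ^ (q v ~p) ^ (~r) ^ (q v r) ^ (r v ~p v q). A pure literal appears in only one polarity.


Check each variable for pure literal status:
p: pure negative
q: pure positive
r: mixed (not pure)
Pure literal count = 2

2


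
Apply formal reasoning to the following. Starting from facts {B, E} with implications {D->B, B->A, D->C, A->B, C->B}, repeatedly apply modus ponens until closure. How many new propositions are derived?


Initial facts: {B, E}
Apply modus ponens to closure:
  B and B->A  =>  A
Final known: {A, B, E}
New propositions: {A}
Count = 1

1


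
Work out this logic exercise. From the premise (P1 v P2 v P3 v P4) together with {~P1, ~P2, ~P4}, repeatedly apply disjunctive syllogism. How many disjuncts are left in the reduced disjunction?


Original disjuncts (4): P1, P2, P3, P4
Negated (eliminate): ~P1, ~P2, ~P4
Remaining disjuncts: P3
Count = 4 - 3 = 1

1


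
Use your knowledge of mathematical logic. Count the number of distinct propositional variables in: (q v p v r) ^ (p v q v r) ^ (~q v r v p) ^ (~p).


Identify each variable that appears in the formula.
Variables found: p, q, r
Count = 3

3


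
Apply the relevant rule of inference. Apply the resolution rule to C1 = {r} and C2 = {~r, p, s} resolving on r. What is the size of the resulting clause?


Remove r from C1 and ~r from C2.
C1 remainder: {}
C2 remainder: {p, s}
Union (resolvent): {p, s}
Resolvent has 2 literal(s).

2


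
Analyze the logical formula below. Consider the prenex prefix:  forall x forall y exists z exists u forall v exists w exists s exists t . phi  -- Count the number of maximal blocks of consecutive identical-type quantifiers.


Quantifier-type sequence: A A E E A E E E  (A=forall, E=exists)
Group into maximal same-type runs:
  Ax2 | Ex2 | Ax1 | Ex3
Number of blocks = 4

4


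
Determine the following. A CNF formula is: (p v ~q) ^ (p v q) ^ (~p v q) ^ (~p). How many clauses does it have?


A CNF formula is a conjunction of clauses.
Clauses are separated by ^.
Counting the conjuncts: 4 clauses.

4


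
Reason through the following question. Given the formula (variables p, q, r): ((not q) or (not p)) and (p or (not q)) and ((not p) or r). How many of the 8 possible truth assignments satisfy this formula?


Evaluate all 8 assignments for p, q, r:
p=0, q=0, r=0: 1
p=0, q=0, r=1: 1
p=0, q=1, r=0: 0
p=0, q=1, r=1: 0
p=1, q=0, r=0: 0
p=1, q=0, r=1: 1
p=1, q=1, r=0: 0
p=1, q=1, r=1: 0
Satisfying count = 3

3


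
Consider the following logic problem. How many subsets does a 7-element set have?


The power set of a set with n elements has 2^n elements.
|P(S)| = 2^7 = 128

128


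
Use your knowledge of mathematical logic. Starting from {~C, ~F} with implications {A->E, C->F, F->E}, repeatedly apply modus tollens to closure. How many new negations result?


Initial negated facts: {~C, ~F}
Apply modus tollens to closure:
  (no implication fires)
Final negated: {~C, ~F}
New negations: {(none)}
Count = 0

0


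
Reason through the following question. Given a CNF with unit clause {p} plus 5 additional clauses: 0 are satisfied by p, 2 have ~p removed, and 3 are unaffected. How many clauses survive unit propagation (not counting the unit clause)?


Satisfied (removed): 0
Shortened (remain): 2
Unchanged (remain): 3
Remaining = 2 + 3 = 5

5


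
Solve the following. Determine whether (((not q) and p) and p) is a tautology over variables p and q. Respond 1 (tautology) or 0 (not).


Check all 4 assignments:
p=0, q=0: 0
p=0, q=1: 0
p=1, q=0: 1
p=1, q=1: 0
Satisfying count = 1/4.
Tautology iff count = 4: no.

0


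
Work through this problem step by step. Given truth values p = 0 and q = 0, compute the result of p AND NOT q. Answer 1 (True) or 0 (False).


p = 0, q = 0
Operation: p AND NOT q
Evaluate: 0 AND NOT 0 = 0

0


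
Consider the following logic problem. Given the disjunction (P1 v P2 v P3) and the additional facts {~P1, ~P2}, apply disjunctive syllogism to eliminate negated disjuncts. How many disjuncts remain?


Original disjuncts (3): P1, P2, P3
Negated (eliminate): ~P1, ~P2
Remaining disjuncts: P3
Count = 3 - 2 = 1

1


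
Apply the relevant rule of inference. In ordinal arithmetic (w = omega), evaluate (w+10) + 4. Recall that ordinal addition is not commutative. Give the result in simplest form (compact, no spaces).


Compute (w+10) + 4.
Ordinal + is associative but NOT commutative; for finite n>0, n + w = w but w + n stays w+n.
By associativity: (w+10) + 4 = w + (10+4) = w+14.
Result = w+14

w+14


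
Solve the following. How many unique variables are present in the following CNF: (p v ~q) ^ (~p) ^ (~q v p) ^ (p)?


Identify each variable that appears in the formula.
Variables found: p, q
Count = 2

2


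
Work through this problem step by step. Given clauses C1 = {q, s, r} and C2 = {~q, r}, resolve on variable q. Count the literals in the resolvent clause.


Remove q from C1 and ~q from C2.
C1 remainder: {s, r}
C2 remainder: {r}
Union (resolvent): {r, s}
Resolvent has 2 literal(s).

2


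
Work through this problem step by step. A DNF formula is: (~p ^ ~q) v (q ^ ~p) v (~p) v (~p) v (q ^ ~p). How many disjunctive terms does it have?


A DNF formula is a disjunction of terms (conjunctions).
Terms are separated by v.
Counting the disjuncts: 5 terms.

5


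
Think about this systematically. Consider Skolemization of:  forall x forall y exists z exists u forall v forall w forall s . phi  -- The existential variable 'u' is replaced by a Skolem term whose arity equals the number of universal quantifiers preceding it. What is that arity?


Quantifier prefix: forall x forall y exists z exists u forall v forall w forall s
'u' is existentially quantified at position 4.
Universal variables preceding it: x, y
Skolem function arity = 2

2


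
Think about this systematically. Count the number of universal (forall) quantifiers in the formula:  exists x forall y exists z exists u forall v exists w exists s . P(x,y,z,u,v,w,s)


Quantifier prefix: exists x forall y exists z exists u forall v exists w exists s
Mark each quantifier type:
  E U E E U E E
Universal count = 2, Existential count = 5
Asked for universal (forall) quantifiers: 2

2


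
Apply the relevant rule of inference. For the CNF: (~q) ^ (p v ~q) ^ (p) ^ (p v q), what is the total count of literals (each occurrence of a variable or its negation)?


Counting literals in each clause:
Clause 1: 1 literal(s)
Clause 2: 2 literal(s)
Clause 3: 1 literal(s)
Clause 4: 2 literal(s)
Total = 6

6


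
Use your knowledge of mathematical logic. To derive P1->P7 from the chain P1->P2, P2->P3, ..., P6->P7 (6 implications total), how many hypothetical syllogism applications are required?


With 6 implications in a chain connecting 7 propositions:
P1->P2, P2->P3, ..., P6->P7
Steps needed = (number of implications) - 1 = 6 - 1 = 5

5


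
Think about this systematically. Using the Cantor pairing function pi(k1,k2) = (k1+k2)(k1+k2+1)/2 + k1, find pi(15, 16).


k1 + k2 = 31
(k1+k2)(k1+k2+1)/2 = 31 * 32 / 2 = 496
pi = 496 + 15 = 511

511


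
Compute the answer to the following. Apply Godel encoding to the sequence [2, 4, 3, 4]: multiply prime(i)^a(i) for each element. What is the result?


Encode each element as an exponent of the corresponding prime:
  2^2 = 4
  3^4 = 81
  5^3 = 125
  7^4 = 2401
Product = 4 * 81 * 125 * 2401 = 97240500

97240500


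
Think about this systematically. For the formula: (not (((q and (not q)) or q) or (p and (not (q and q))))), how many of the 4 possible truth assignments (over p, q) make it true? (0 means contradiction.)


Check all 4 assignments:
p=0, q=0: 1
p=0, q=1: 0
p=1, q=0: 0
p=1, q=1: 0
Count of True = 1

1


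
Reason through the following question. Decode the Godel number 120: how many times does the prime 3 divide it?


Factorize 120 by dividing by 3 repeatedly.
Division steps: 3 divides 120 exactly 1 time(s).
Exponent of 3 = 1

1


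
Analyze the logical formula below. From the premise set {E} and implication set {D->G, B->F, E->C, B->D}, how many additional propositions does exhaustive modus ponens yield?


Initial facts: {E}
Apply modus ponens to closure:
  E and E->C  =>  C
Final known: {C, E}
New propositions: {C}
Count = 1

1


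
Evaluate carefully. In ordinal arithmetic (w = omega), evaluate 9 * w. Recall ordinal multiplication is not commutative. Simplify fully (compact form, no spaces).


Compute 9 * w.
Ordinal * is associative and left-distributive over +, but NOT commutative; for finite n>1, n*w = w but w*n stays w*n.
For finite n>0, n * w = sup{n*k : k<w} = w. So 9 * w = w.
Result = w

w


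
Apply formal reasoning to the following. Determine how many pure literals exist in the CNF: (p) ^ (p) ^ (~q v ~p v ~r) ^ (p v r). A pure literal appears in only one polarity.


Check each variable for pure literal status:
p: mixed (not pure)
q: pure negative
r: mixed (not pure)
Pure literal count = 1

1


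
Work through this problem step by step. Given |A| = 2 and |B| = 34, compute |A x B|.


The Cartesian product A x B contains all ordered pairs (a, b).
|A x B| = |A| * |B| = 2 * 34 = 68

68


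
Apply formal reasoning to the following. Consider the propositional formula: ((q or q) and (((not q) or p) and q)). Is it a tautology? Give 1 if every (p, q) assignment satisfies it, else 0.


Check all 4 assignments:
p=0, q=0: 0
p=0, q=1: 0
p=1, q=0: 0
p=1, q=1: 1
Satisfying count = 1/4.
Tautology iff count = 4: no.

0


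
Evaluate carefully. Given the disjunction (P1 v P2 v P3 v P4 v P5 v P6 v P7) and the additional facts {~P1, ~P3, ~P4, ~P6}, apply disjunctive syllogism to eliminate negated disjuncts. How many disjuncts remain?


Original disjuncts (7): P1, P2, P3, P4, P5, P6, P7
Negated (eliminate): ~P1, ~P3, ~P4, ~P6
Remaining disjuncts: P2, P5, P7
Count = 7 - 4 = 3

3


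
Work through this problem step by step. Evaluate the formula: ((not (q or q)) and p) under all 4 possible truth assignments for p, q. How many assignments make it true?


Check all 4 assignments:
p=0, q=0: 0
p=0, q=1: 0
p=1, q=0: 1
p=1, q=1: 0
Count of True = 1

1


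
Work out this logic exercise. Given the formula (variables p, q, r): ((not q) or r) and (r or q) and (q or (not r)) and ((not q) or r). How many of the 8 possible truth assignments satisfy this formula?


Evaluate all 8 assignments for p, q, r:
p=0, q=0, r=0: 0
p=0, q=0, r=1: 0
p=0, q=1, r=0: 0
p=0, q=1, r=1: 1
p=1, q=0, r=0: 0
p=1, q=0, r=1: 0
p=1, q=1, r=0: 0
p=1, q=1, r=1: 1
Satisfying count = 2

2


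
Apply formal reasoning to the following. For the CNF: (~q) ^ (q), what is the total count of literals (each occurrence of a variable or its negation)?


Counting literals in each clause:
Clause 1: 1 literal(s)
Clause 2: 1 literal(s)
Total = 2

2


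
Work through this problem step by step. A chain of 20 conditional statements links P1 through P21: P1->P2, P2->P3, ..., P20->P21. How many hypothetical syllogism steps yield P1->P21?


With 20 implications in a chain connecting 21 propositions:
P1->P2, P2->P3, ..., P20->P21
Steps needed = (number of implications) - 1 = 20 - 1 = 19

19


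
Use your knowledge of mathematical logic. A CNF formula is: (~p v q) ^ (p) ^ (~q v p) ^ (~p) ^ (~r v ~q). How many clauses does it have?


A CNF formula is a conjunction of clauses.
Clauses are separated by ^.
Counting the conjuncts: 5 clauses.

5


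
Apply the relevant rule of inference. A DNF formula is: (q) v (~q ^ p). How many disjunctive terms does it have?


A DNF formula is a disjunction of terms (conjunctions).
Terms are separated by v.
Counting the disjuncts: 2 terms.

2


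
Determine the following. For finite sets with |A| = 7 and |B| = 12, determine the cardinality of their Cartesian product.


The Cartesian product A x B contains all ordered pairs (a, b).
|A x B| = |A| * |B| = 7 * 12 = 84

84


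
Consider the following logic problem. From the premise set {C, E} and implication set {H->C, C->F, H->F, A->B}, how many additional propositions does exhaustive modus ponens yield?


Initial facts: {C, E}
Apply modus ponens to closure:
  C and C->F  =>  F
Final known: {C, E, F}
New propositions: {F}
Count = 1

1


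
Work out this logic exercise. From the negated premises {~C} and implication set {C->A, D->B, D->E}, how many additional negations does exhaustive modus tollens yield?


Initial negated facts: {~C}
Apply modus tollens to closure:
  (no implication fires)
Final negated: {~C}
New negations: {(none)}
Count = 0

0


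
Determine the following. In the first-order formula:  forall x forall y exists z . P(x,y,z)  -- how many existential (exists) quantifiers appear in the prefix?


Quantifier prefix: forall x forall y exists z
Mark each quantifier type:
  U U E
Universal count = 2, Existential count = 1
Asked for existential (exists) quantifiers: 1

1


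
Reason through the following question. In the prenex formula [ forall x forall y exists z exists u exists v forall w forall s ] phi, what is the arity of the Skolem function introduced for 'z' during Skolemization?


Quantifier prefix: forall x forall y exists z exists u exists v forall w forall s
'z' is existentially quantified at position 3.
Universal variables preceding it: x, y
Skolem function arity = 2

2


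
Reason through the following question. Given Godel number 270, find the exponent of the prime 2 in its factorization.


Factorize 270 by dividing by 2 repeatedly.
Division steps: 2 divides 270 exactly 1 time(s).
Exponent of 2 = 1

1


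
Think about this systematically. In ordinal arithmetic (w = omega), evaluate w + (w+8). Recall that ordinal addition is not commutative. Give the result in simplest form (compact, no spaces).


Compute w + (w+8).
Ordinal + is associative but NOT commutative; for finite n>0, n + w = w but w + n stays w+n.
w + (w+8) = (w+w) + 8 = w*2+8.
Result = w*2+8

w*2+8


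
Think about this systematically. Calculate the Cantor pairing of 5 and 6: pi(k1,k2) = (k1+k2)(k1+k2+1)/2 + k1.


k1 + k2 = 11
(k1+k2)(k1+k2+1)/2 = 11 * 12 / 2 = 66
pi = 66 + 5 = 71

71


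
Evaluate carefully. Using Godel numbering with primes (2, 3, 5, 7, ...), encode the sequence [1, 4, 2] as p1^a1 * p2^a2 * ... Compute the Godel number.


Encode each element as an exponent of the corresponding prime:
  2^1 = 2
  3^4 = 81
  5^2 = 25
Product = 2 * 81 * 25 = 4050

4050


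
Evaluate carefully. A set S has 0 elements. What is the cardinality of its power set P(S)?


The power set of a set with n elements has 2^n elements.
|P(S)| = 2^0 = 1

1


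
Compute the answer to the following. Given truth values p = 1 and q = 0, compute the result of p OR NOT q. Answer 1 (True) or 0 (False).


p = 1, q = 0
Operation: p OR NOT q
Evaluate: 1 OR NOT 0 = 1

1


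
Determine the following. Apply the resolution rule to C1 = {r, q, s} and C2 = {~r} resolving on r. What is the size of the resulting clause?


Remove r from C1 and ~r from C2.
C1 remainder: {q, s}
C2 remainder: {}
Union (resolvent): {q, s}
Resolvent has 2 literal(s).

2


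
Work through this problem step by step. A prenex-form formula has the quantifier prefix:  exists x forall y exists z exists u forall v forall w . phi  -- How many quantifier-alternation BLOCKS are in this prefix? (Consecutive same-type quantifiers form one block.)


Quantifier-type sequence: E A E E A A  (A=forall, E=exists)
Group into maximal same-type runs:
  Ex1 | Ax1 | Ex2 | Ax2
Number of blocks = 4

4


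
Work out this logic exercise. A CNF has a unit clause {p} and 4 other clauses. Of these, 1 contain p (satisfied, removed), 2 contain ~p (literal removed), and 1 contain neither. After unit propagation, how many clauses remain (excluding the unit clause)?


Satisfied (removed): 1
Shortened (remain): 2
Unchanged (remain): 1
Remaining = 2 + 1 = 3

3


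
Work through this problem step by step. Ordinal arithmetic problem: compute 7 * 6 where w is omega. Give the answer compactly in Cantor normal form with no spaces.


Compute 7 * 6.
Ordinal * is associative and left-distributive over +, but NOT commutative; for finite n>1, n*w = w but w*n stays w*n.
Both finite; ordinal * agrees with natural *: 7 * 6 = 42.
Result = 42

42


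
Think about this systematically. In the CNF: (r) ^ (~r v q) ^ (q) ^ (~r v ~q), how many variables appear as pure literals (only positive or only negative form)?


Check each variable for pure literal status:
p: absent (not pure)
q: mixed (not pure)
r: mixed (not pure)
Pure literal count = 0

0


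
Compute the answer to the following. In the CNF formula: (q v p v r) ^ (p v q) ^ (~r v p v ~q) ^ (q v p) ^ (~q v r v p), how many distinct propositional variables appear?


Identify each variable that appears in the formula.
Variables found: p, q, r
Count = 3

3


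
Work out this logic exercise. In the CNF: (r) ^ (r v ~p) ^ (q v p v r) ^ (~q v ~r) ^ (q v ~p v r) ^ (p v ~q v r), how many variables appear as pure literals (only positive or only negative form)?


Check each variable for pure literal status:
p: mixed (not pure)
q: mixed (not pure)
r: mixed (not pure)
Pure literal count = 0

0


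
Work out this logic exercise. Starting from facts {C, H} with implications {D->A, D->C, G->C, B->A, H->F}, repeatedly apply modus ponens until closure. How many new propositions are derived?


Initial facts: {C, H}
Apply modus ponens to closure:
  H and H->F  =>  F
Final known: {C, F, H}
New propositions: {F}
Count = 1

1


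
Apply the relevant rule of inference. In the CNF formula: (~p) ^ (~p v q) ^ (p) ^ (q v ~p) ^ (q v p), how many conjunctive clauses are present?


A CNF formula is a conjunction of clauses.
Clauses are separated by ^.
Counting the conjuncts: 5 clauses.

5


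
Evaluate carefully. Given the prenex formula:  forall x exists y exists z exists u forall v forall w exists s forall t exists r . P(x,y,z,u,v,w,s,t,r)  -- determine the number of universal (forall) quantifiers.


Quantifier prefix: forall x exists y exists z exists u forall v forall w exists s forall t exists r
Mark each quantifier type:
  U E E E U U E U E
Universal count = 4, Existential count = 5
Asked for universal (forall) quantifiers: 4

4


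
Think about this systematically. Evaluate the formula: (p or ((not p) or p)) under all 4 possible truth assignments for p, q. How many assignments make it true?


Check all 4 assignments:
p=0, q=0: 1
p=0, q=1: 1
p=1, q=0: 1
p=1, q=1: 1
Count of True = 4

4


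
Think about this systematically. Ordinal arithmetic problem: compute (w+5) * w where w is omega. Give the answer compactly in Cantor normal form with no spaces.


Compute (w+5) * w.
Ordinal * is associative and left-distributive over +, but NOT commutative; for finite n>1, n*w = w but w*n stays w*n.
(w+5) * w = sup{(w+5)*k : k<w} = sup{w*k+5} = w^2 (the +5 tail is absorbed in the limit).
Result = w^2

w^2


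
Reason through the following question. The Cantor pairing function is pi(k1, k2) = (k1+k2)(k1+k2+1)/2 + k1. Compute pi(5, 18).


k1 + k2 = 23
(k1+k2)(k1+k2+1)/2 = 23 * 24 / 2 = 276
pi = 276 + 5 = 281

281


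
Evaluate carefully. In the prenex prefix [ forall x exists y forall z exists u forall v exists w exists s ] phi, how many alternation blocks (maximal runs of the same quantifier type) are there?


Quantifier-type sequence: A E A E A E E  (A=forall, E=exists)
Group into maximal same-type runs:
  Ax1 | Ex1 | Ax1 | Ex1 | Ax1 | Ex2
Number of blocks = 6

6


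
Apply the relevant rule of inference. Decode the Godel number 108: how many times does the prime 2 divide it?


Factorize 108 by dividing by 2 repeatedly.
Division steps: 2 divides 108 exactly 2 time(s).
Exponent of 2 = 2

2


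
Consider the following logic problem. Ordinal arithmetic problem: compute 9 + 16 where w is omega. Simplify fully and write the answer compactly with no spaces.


Compute 9 + 16.
Ordinal + is associative but NOT commutative; for finite n>0, n + w = w but w + n stays w+n.
Both operands finite; ordinal + agrees with natural +: 9 + 16 = 25.
Result = 25

25
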